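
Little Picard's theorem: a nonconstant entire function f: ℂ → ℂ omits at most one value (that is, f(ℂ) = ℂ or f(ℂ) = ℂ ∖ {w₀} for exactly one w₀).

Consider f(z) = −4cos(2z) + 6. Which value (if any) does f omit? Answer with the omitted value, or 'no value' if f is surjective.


Little Picard bounds the complement of f(ℂ) to at most one point.
cos is entire and surjective onto ℂ: for every w ∈ ℂ, cos(ζ) = w has a solution ζ ∈ ℂ (e.g., via the complex inverse arccos). With ζ = 2z this gives z = ζ/(2). Then -4·cos(2z) takes every value in -4·ℂ = ℂ, and adding 6 is a bijection of ℂ. So f is surjective and omits no value. (Note: only on the real line is cos bounded by [−1, 1].)

Omitted value: no value.


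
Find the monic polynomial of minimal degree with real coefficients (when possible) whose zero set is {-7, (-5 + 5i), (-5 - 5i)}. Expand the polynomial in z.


The polynomial is p(z) = ∏_{α ∈ S} (z − α), where S = {-7, (-5 + 5i), (-5 - 5i)}.
Expanding the product yields: p(z) = z^3 + 17·z^2 + 120·z + 350.
Note conjugate pairs combine to real quadratics: (z − (-5+5i))(z − (-5−5i)) = z² + 10z + 50.
The resulting polynomial has degree 3 and real coefficients as required.

p(z) = z^3 + 17·z^2 + 120·z + 350.


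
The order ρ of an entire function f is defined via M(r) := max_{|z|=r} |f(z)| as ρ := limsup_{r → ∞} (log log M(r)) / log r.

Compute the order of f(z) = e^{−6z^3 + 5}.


|e^{−6z^3 + 5}| = e^{Re(-6·z^3) + 5} ≤ e^{6|z|^3 + 5} = e^{6r^3 + 5} on |z| = r, so ρ ≤ 3. Choosing z on |z|=r so that -6·z^3 is real positive (always possible by picking arg z appropriately) gives |f(z)| = e^{6r^3 + 5}, matching the bound. The additive constant 5 does not affect log log M(r) ~ 3·log r. Hence ρ = 3.
Therefore ρ = 3.

Order ρ = 3.


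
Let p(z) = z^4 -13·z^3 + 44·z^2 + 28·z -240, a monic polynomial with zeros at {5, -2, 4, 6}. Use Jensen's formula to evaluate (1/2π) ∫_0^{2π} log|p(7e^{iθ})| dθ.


Zeros: -2, 4, 5, 6; r = 7.
Inside |z| < r: -2, 4, 5, 6. Outside (|z| ≥ r): ∅.
p(0) = -240, so log|p(0)| = log(240) = 5.4806.
Apply Jensen: I(r) = log|p(0)| + Σ_k log(r/|z_k|), summed over zeros inside |z| < r.
  log(r/|z_k|) for z_k = 5: log(7/5) = 0.3365
  log(r/|z_k|) for z_k = -2: log(7/2) = 1.2528
  log(r/|z_k|) for z_k = 4: log(7/4) = 0.5596
  log(r/|z_k|) for z_k = 6: log(7/6) = 0.1542
Sum over inside zeros: 2.3030.
I(r) = log|p(0)| + (inside sum) = 5.4806 + 2.3030 = 7.7836.
Closed form (all zeros inside, monic): I(r) = n·log(r) = 4·log(7) = 7.7836. ✓

I(r) ≈ 7.7836.


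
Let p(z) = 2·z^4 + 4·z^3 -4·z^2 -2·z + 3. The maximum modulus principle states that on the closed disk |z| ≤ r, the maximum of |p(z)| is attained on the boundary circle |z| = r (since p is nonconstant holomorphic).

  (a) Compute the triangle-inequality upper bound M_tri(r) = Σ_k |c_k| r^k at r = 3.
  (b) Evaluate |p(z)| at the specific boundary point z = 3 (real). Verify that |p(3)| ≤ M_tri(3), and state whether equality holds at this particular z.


Coefficients: c_0 = 3, c_1 = -2, c_2 = -4, c_3 = 4, c_4 = 2. Radius r = 3.
Part (a). Triangle bound: M_tri(r) = Σ_k |c_k| r^k
  = |3|·3^0 + |-2|·3^1 + |-4|·3^2 + |4|·3^3 + |2|·3^4
  = 3 + 6 + 36 + 108 + 162 = 315.
This bounds M(r) := max_{|z|=r} |p(z)| from above; equality holds iff all terms c_k z^k can be made to align in phase at a single z on |z|=r.
Part (b). At z = 3 (real, on the circle |z| = r):
  p(3) = (3)·3^0 + (-2)·3^1 + (-4)·3^2 + (4)·3^3 + (2)·3^4 = 231.
  |p(3)| = 231.
Check: |p(3)| = 231 ≤ 315 = M_tri(3). ✓ Equality does not hold at z = 3 (the coefficients have mixed signs, so the terms do not all align in phase there).

M_tri(3) = 315; |p(3)| = 231; equality at z=3: no.


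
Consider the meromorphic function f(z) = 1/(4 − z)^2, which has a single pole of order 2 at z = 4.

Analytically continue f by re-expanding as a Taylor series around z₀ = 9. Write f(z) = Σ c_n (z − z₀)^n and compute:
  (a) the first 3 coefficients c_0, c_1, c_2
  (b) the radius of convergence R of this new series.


Let w = z − z₀, so z = z₀ + w.
Then 4 − z = 4 − (z₀ + w) = (4 − z₀) − w = -5 − w.
f(z) = 1/(-5 − w)^2 = (1/(-5)^2) · (1 − w/(-5))^{−2}.
By the binomial series (1−u)^{−2} = Σ_{n≥0} C(n+1, 1) u^n for |u|<1, with u = w/(-5):
  c_n = C(n+1, 1) / (-5)^(n+2).
  c_0 = 1/(-5)^2 = 1/25.
  c_1 = 2/(-5)^3 = -2/125.
  c_2 = 3/(-5)^4 = 3/625.
The series is valid for |w/d| < 1, i.e. |z − z₀| < |d|.
Radius of convergence: R = |4 − z₀| = |-5| = 5 (distance from z₀ to the singularity z = 4).

c_0 = 1/25, c_1 = -2/125, c_2 = 3/625; R = 5.


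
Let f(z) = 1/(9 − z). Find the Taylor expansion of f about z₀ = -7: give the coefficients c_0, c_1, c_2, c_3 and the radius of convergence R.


Let w = z − z₀, so z = z₀ + w.
Then 9 − z = 9 − (z₀ + w) = (9 − z₀) − w = 16 − w.
f(z) = 1/(16 − w) = (1/(16)) · 1/(1 − w/(16)) = Σ_{n≥0} w^n / (16)^(n+1).
So c_n = 1/(16)^(n+1):
  c_0 = 1/(16)^1 = 1/16.
  c_1 = 1/(16)^2 = 1/256.
  c_2 = 1/(16)^3 = 1/4096.
  c_3 = 1/(16)^4 = 1/65536.
The series is valid for |w/d| < 1, i.e. |z − z₀| < |d|.
Radius of convergence: R = |9 − z₀| = |16| = 16 (distance from z₀ to the singularity z = 9).

c_0 = 1/16, c_1 = 1/256, c_2 = 1/4096, c_3 = 1/65536; R = 16.


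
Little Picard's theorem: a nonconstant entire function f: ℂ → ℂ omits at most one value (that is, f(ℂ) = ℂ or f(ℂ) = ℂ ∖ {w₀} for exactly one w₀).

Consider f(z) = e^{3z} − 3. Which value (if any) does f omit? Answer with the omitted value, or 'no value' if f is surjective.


Little Picard bounds the complement of f(ℂ) to at most one point.
e^{3z} is never zero on ℂ, so 1·e^{3z} takes every value in ℂ ∖ {0}. Adding -3 shifts the range to ℂ ∖ {-3}. Thus f omits exactly the value -3.

Omitted value: -3.


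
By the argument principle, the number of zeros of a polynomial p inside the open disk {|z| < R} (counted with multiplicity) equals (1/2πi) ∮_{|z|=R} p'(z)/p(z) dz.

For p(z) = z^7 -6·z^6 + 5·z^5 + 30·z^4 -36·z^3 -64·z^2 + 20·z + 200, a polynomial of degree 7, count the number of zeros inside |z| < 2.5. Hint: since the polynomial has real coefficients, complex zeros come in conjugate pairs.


The zeros of p are: -2, (-1 + 1i), (-1 - 1i), (3 + 1i), (3 - 1i), (2 + 1i), (2 - 1i).
Their magnitudes are: 2, 1.414, 1.414, 3.162, 3.162, 2.236, 2.236.
Zeros with |z| < R = 2.5: -2, (-1 + 1i), (-1 - 1i), (2 + 1i), (2 - 1i).
Count = 5.
By the argument principle, (1/2πi) ∮_{|z|=R} p'(z)/p(z) dz equals exactly this count.

Number of zeros inside |z| < 2.5: 5.


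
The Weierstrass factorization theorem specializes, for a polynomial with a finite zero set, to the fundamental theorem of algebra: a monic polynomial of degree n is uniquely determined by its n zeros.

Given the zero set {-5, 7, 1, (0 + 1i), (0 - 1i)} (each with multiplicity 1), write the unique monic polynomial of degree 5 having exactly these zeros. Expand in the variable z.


The polynomial is p(z) = ∏_{α ∈ S} (z − α), where S = {-5, 7, 1, (0 + 1i), (0 - 1i)}.
Expanding the product yields: p(z) = z^5 -3·z^4 -32·z^3 + 32·z^2 -33·z + 35.
Note conjugate pairs combine to real quadratics: (z − (0+1i))(z − (0−1i)) = z² + 1.
The resulting polynomial has degree 5 and real coefficients as required.

p(z) = z^5 -3·z^4 -32·z^3 + 32·z^2 -33·z + 35.


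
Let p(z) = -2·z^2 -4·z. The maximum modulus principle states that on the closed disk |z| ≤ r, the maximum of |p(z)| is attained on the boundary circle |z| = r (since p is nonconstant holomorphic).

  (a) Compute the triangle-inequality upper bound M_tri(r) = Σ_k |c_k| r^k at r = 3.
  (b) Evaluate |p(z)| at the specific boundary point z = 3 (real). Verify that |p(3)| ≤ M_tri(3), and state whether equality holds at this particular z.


Coefficients: c_0 = 0, c_1 = -4, c_2 = -2. Radius r = 3.
Part (a). Triangle bound: M_tri(r) = Σ_k |c_k| r^k
  = |0|·3^0 + |-4|·3^1 + |-2|·3^2
  = 0 + 12 + 18 = 30.
This bounds M(r) := max_{|z|=r} |p(z)| from above; equality holds iff all terms c_k z^k can be made to align in phase at a single z on |z|=r.
Part (b). At z = 3 (real, on the circle |z| = r):
  p(3) = (0)·3^0 + (-4)·3^1 + (-2)·3^2 = -30.
  |p(3)| = 30.
Since all nonzero coefficients share the same sign, |p(3)| = 30 = M_tri(3); the triangle bound is attained at z = 3, so in fact M(r) = 30.

M_tri(3) = 30; |p(3)| = 30; equality at z=3: yes.


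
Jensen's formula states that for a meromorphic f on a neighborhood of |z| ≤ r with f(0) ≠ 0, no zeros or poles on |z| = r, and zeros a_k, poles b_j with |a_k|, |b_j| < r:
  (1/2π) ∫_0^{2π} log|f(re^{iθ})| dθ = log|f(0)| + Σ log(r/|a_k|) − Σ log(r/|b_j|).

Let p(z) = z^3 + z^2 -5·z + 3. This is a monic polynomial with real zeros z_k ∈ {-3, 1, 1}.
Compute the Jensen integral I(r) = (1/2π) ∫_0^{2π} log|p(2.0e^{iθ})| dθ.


Zeros: -3, 1, 1; r = 2.0.
Inside |z| < r: 1, 1. Outside (|z| ≥ r): -3.
p(0) = 3, so log|p(0)| = log(3) = 1.0986.
Apply Jensen: I(r) = log|p(0)| + Σ_k log(r/|z_k|), summed over zeros inside |z| < r.
  log(r/|z_k|) for z_k = 1: log(2.0/1) = 0.6931
  log(r/|z_k|) for z_k = 1: log(2.0/1) = 0.6931
  Outside zeros (-3) contribute nothing to the Jensen sum.
Sum over inside zeros: 1.3863.
I(r) = log|p(0)| + (inside sum) = 1.0986 + 1.3863 = 2.4849.
Note: since some zeros are outside |z| ≤ r, the simplified n·log(r) form does NOT apply — only the inside zeros contribute.

I(r) ≈ 2.4849.


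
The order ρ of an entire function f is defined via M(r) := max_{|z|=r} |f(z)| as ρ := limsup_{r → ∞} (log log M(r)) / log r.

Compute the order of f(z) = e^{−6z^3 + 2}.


|e^{−6z^3 + 2}| = e^{Re(-6·z^3) + 2} ≤ e^{6|z|^3 + 2} = e^{6r^3 + 2} on |z| = r, so ρ ≤ 3. Choosing z on |z|=r so that -6·z^3 is real positive (always possible by picking arg z appropriately) gives |f(z)| = e^{6r^3 + 2}, matching the bound. The additive constant 2 does not affect log log M(r) ~ 3·log r. Hence ρ = 3.
Therefore ρ = 3.

Order ρ = 3.


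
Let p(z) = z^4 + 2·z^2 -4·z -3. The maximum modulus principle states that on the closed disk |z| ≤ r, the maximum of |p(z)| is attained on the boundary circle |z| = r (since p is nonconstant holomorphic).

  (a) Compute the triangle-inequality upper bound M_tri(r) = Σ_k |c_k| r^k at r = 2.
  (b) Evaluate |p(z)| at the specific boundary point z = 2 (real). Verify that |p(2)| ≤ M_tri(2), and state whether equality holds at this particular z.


Coefficients: c_0 = -3, c_1 = -4, c_2 = 2, c_3 = 0, c_4 = 1. Radius r = 2.
Part (a). Triangle bound: M_tri(r) = Σ_k |c_k| r^k
  = |-3|·2^0 + |-4|·2^1 + |2|·2^2 + |0|·2^3 + |1|·2^4
  = 3 + 8 + 8 + 0 + 16 = 35.
This bounds M(r) := max_{|z|=r} |p(z)| from above; equality holds iff all terms c_k z^k can be made to align in phase at a single z on |z|=r.
Part (b). At z = 2 (real, on the circle |z| = r):
  p(2) = (-3)·2^0 + (-4)·2^1 + (2)·2^2 + (0)·2^3 + (1)·2^4 = 13.
  |p(2)| = 13.
Check: |p(2)| = 13 ≤ 35 = M_tri(2). ✓ Equality does not hold at z = 2 (the coefficients have mixed signs, so the terms do not all align in phase there).

M_tri(2) = 35; |p(2)| = 13; equality at z=2: no.


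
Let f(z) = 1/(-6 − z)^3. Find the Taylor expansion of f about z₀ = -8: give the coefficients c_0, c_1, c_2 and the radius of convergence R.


Let w = z − z₀, so z = z₀ + w.
Then -6 − z = -6 − (z₀ + w) = (-6 − z₀) − w = 2 − w.
f(z) = 1/(2 − w)^3 = (1/(2)^3) · (1 − w/(2))^{−3}.
By the binomial series (1−u)^{−3} = Σ_{n≥0} C(n+2, 2) u^n for |u|<1, with u = w/(2):
  c_n = C(n+2, 2) / (2)^(n+3).
  c_0 = 1/(2)^3 = 1/8.
  c_1 = 3/(2)^4 = 3/16.
  c_2 = 6/(2)^5 = 3/16.
The series is valid for |w/d| < 1, i.e. |z − z₀| < |d|.
Radius of convergence: R = |-6 − z₀| = |2| = 2 (distance from z₀ to the singularity z = -6).

c_0 = 1/8, c_1 = 3/16, c_2 = 3/16; R = 2.


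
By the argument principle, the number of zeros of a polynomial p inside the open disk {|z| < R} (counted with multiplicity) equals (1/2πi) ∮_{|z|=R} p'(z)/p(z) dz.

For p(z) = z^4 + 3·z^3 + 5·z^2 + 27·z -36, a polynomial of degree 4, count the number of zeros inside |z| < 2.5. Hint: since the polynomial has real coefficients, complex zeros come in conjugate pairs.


The zeros of p are: -4, 1, (0 + 3i), (0 - 3i).
Their magnitudes are: 4, 1, 3, 3.
Zeros with |z| < R = 2.5: 1.
Count = 1.
By the argument principle, (1/2πi) ∮_{|z|=R} p'(z)/p(z) dz equals exactly this count.

Number of zeros inside |z| < 2.5: 1.


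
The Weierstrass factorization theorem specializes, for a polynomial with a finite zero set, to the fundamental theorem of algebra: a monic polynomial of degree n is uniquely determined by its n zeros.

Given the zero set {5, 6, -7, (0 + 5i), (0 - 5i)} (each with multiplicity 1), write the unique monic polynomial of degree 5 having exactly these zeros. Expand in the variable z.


The polynomial is p(z) = ∏_{α ∈ S} (z − α), where S = {5, 6, -7, (0 + 5i), (0 - 5i)}.
Expanding the product yields: p(z) = z^5 -4·z^4 -22·z^3 + 110·z^2 -1175·z + 5250.
Note conjugate pairs combine to real quadratics: (z − (0+5i))(z − (0−5i)) = z² + 25.
The resulting polynomial has degree 5 and real coefficients as required.

p(z) = z^5 -4·z^4 -22·z^3 + 110·z^2 -1175·z + 5250.


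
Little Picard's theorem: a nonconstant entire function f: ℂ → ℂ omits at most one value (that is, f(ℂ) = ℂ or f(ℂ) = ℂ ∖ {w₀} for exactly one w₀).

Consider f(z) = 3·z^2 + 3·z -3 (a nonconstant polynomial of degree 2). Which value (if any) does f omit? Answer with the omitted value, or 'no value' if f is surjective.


Little Picard bounds the complement of f(ℂ) to at most one point.
For every w ∈ ℂ, the equation p(z) − w = 0 is a nonconstant polynomial in z and hence has at least one root by the fundamental theorem of algebra. So p is surjective onto ℂ, omitting no value.

Omitted value: no value.


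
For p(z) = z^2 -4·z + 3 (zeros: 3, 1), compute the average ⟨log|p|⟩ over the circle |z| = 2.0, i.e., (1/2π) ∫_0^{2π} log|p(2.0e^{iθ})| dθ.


Zeros: 1, 3; r = 2.0.
Inside |z| < r: 1. Outside (|z| ≥ r): 3.
p(0) = 3, so log|p(0)| = log(3) = 1.0986.
Apply Jensen: I(r) = log|p(0)| + Σ_k log(r/|z_k|), summed over zeros inside |z| < r.
  log(r/|z_k|) for z_k = 1: log(2.0/1) = 0.6931
  Outside zeros (3) contribute nothing to the Jensen sum.
Sum over inside zeros: 0.6931.
I(r) = log|p(0)| + (inside sum) = 1.0986 + 0.6931 = 1.7918.
Note: since some zeros are outside |z| ≤ r, the simplified n·log(r) form does NOT apply — only the inside zeros contribute.

I(r) ≈ 1.7918.


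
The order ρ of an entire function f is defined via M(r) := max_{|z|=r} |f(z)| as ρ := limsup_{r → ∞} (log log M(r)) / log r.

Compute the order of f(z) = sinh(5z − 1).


sinh(w) is a linear combination of e^{iw} and e^{−iw} (or e^w, e^{−w} in the hyperbolic case), so |sinh(w)| ≤ e^{|w|}. With w = 5z − 1, |w| ≤ 5|z| + 1 = 5r + 1 on |z| = r, giving M(r) ≤ e^{5r + 1}, so ρ ≤ 1. On a suitable ray (z = it for sin/cos; z = t for sinh/cosh, t real → ∞), |sinh(5z − 1)| grows like e^{5|t|}/2, so ρ ≥ 1. Hence ρ = 1.
Therefore ρ = 1.

Order ρ = 1.


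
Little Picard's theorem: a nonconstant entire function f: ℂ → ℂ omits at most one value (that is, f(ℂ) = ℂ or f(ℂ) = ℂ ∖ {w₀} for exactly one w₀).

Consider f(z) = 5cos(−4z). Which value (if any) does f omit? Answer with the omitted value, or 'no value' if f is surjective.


Little Picard bounds the complement of f(ℂ) to at most one point.
cos is entire and surjective onto ℂ: for every w ∈ ℂ, cos(ζ) = w has a solution ζ ∈ ℂ (e.g., via the complex inverse arccos). With ζ = −4z this gives z = ζ/(-4). Then 5·cos(−4z) takes every value in 5·ℂ = ℂ, and adding 0 is a bijection of ℂ. So f is surjective and omits no value. (Note: only on the real line is cos bounded by [−1, 1].)

Omitted value: no value.


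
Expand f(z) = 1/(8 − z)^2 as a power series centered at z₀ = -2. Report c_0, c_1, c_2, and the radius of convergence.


Let w = z − z₀, so z = z₀ + w.
Then 8 − z = 8 − (z₀ + w) = (8 − z₀) − w = 10 − w.
f(z) = 1/(10 − w)^2 = (1/(10)^2) · (1 − w/(10))^{−2}.
By the binomial series (1−u)^{−2} = Σ_{n≥0} C(n+1, 1) u^n for |u|<1, with u = w/(10):
  c_n = C(n+1, 1) / (10)^(n+2).
  c_0 = 1/(10)^2 = 1/100.
  c_1 = 2/(10)^3 = 1/500.
  c_2 = 3/(10)^4 = 3/10000.
The series is valid for |w/d| < 1, i.e. |z − z₀| < |d|.
Radius of convergence: R = |8 − z₀| = |10| = 10 (distance from z₀ to the singularity z = 8).

c_0 = 1/100, c_1 = 1/500, c_2 = 3/10000; R = 10.


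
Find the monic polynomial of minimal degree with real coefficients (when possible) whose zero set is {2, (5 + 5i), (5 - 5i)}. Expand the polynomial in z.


The polynomial is p(z) = ∏_{α ∈ S} (z − α), where S = {2, (5 + 5i), (5 - 5i)}.
Expanding the product yields: p(z) = z^3 -12·z^2 + 70·z -100.
Note conjugate pairs combine to real quadratics: (z − (5+5i))(z − (5−5i)) = z² − 10z + 50.
The resulting polynomial has degree 3 and real coefficients as required.

p(z) = z^3 -12·z^2 + 70·z -100.


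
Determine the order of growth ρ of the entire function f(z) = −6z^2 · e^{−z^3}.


M(r) = max_{|z|=r} |-6|·|z|^2·|e^{−z^3}| = 6·r^2 · e^{1r^3} (the factors attain their maxima compatibly on |z|=r). Then log M(r) = log 6 + 2·log r + 1r^3, dominated by the last term, so log log M(r) ~ 3·log r. The polynomial factor -6z^2 contributes only a log r term and does not affect the order. ρ = 3.
Therefore ρ = 3.

Order ρ = 3.


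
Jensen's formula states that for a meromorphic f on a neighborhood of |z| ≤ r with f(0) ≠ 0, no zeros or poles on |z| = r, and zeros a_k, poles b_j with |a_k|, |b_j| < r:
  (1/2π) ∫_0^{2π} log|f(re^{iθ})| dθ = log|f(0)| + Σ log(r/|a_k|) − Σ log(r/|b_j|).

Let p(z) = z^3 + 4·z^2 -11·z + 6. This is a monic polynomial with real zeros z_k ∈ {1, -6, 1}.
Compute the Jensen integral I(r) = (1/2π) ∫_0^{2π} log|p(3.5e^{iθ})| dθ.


Zeros: -6, 1, 1; r = 3.5.
Inside |z| < r: 1, 1. Outside (|z| ≥ r): -6.
p(0) = 6, so log|p(0)| = log(6) = 1.7918.
Apply Jensen: I(r) = log|p(0)| + Σ_k log(r/|z_k|), summed over zeros inside |z| < r.
  log(r/|z_k|) for z_k = 1: log(3.5/1) = 1.2528
  log(r/|z_k|) for z_k = 1: log(3.5/1) = 1.2528
  Outside zeros (-6) contribute nothing to the Jensen sum.
Sum over inside zeros: 2.5055.
I(r) = log|p(0)| + (inside sum) = 1.7918 + 2.5055 = 4.2973.
Note: since some zeros are outside |z| ≤ r, the simplified n·log(r) form does NOT apply — only the inside zeros contribute.

I(r) ≈ 4.2973.


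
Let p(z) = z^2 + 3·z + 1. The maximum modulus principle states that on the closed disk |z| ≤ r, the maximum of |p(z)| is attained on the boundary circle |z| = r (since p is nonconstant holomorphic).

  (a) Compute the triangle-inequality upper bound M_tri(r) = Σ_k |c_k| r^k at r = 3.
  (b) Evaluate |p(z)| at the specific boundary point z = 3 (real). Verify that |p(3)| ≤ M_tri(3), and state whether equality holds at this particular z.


Coefficients: c_0 = 1, c_1 = 3, c_2 = 1. Radius r = 3.
Part (a). Triangle bound: M_tri(r) = Σ_k |c_k| r^k
  = |1|·3^0 + |3|·3^1 + |1|·3^2
  = 1 + 9 + 9 = 19.
This bounds M(r) := max_{|z|=r} |p(z)| from above; equality holds iff all terms c_k z^k can be made to align in phase at a single z on |z|=r.
Part (b). At z = 3 (real, on the circle |z| = r):
  p(3) = (1)·3^0 + (3)·3^1 + (1)·3^2 = 19.
  |p(3)| = 19.
Since all nonzero coefficients share the same sign, |p(3)| = 19 = M_tri(3); the triangle bound is attained at z = 3, so in fact M(r) = 19.

M_tri(3) = 19; |p(3)| = 19; equality at z=3: yes.


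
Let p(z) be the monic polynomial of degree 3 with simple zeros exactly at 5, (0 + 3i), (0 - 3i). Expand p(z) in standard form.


The polynomial is p(z) = ∏_{α ∈ S} (z − α), where S = {5, (0 + 3i), (0 - 3i)}.
Expanding the product yields: p(z) = z^3 -5·z^2 + 9·z -45.
Note conjugate pairs combine to real quadratics: (z − (0+3i))(z − (0−3i)) = z² + 9.
The resulting polynomial has degree 3 and real coefficients as required.

p(z) = z^3 -5·z^2 + 9·z -45.


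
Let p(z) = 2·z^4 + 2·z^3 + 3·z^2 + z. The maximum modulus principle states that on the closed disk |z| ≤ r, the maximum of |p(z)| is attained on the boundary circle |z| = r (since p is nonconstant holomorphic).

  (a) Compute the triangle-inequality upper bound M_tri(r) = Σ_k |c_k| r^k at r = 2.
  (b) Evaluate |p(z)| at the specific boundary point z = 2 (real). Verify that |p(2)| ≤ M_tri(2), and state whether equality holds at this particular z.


Coefficients: c_0 = 0, c_1 = 1, c_2 = 3, c_3 = 2, c_4 = 2. Radius r = 2.
Part (a). Triangle bound: M_tri(r) = Σ_k |c_k| r^k
  = |0|·2^0 + |1|·2^1 + |3|·2^2 + |2|·2^3 + |2|·2^4
  = 0 + 2 + 12 + 16 + 32 = 62.
This bounds M(r) := max_{|z|=r} |p(z)| from above; equality holds iff all terms c_k z^k can be made to align in phase at a single z on |z|=r.
Part (b). At z = 2 (real, on the circle |z| = r):
  p(2) = (0)·2^0 + (1)·2^1 + (3)·2^2 + (2)·2^3 + (2)·2^4 = 62.
  |p(2)| = 62.
Since all nonzero coefficients share the same sign, |p(2)| = 62 = M_tri(2); the triangle bound is attained at z = 2, so in fact M(r) = 62.

M_tri(2) = 62; |p(2)| = 62; equality at z=2: yes.


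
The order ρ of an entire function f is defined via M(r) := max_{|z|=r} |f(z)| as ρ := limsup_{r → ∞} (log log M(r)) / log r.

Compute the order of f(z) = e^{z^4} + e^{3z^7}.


Each summand is entire of order 4 and 7 respectively (as in the single-exponential case). The order of a sum is at most the max of the orders, so ρ ≤ 7. For the lower bound: on |z|=r choose arg z so that 3z^7 is real positive; then |e^{3z^7}| = e^{3r^7} while |e^{1z^4}| ≤ e^{1r^4} = o(e^{3r^7}). So |f| ≥ e^{3r^7}(1 − o(1)) and ρ ≥ 7. Hence ρ = max(4, 7) = 7.
Therefore ρ = 7.

Order ρ = 7.


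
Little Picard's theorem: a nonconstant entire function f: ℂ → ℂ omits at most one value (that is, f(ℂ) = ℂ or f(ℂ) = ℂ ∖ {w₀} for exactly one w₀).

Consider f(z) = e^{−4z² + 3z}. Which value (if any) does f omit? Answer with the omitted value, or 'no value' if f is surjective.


Little Picard bounds the complement of f(ℂ) to at most one point.
The exponent g(z) = −4z² + 3z is a nonconstant polynomial, hence surjective onto ℂ. So e^{g(z)} takes every value in {e^w : w ∈ ℂ} = ℂ ∖ {0}. Adding 0 shifts the range to ℂ ∖ {0}. f omits exactly 0.

Omitted value: 0.


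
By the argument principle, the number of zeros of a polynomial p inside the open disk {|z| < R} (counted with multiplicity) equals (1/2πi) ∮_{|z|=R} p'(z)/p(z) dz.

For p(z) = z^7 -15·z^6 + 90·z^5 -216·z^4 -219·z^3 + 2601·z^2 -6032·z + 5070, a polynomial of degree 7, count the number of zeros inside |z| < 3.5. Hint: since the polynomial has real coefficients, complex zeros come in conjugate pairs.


The zeros of p are: (3 + 2i), (3 - 2i), (3 + 1i), (3 - 1i), -3, (3 + 2i), (3 - 2i).
Their magnitudes are: 3.606, 3.606, 3.162, 3.162, 3, 3.606, 3.606.
Zeros with |z| < R = 3.5: (3 + 1i), (3 - 1i), -3.
Count = 3.
By the argument principle, (1/2πi) ∮_{|z|=R} p'(z)/p(z) dz equals exactly this count.

Number of zeros inside |z| < 3.5: 3.


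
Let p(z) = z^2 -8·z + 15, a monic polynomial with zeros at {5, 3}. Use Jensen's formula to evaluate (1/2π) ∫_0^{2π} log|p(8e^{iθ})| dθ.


Zeros: 3, 5; r = 8.
Inside |z| < r: 3, 5. Outside (|z| ≥ r): ∅.
p(0) = 15, so log|p(0)| = log(15) = 2.7081.
Apply Jensen: I(r) = log|p(0)| + Σ_k log(r/|z_k|), summed over zeros inside |z| < r.
  log(r/|z_k|) for z_k = 5: log(8/5) = 0.4700
  log(r/|z_k|) for z_k = 3: log(8/3) = 0.9808
Sum over inside zeros: 1.4508.
I(r) = log|p(0)| + (inside sum) = 2.7081 + 1.4508 = 4.1589.
Closed form (all zeros inside, monic): I(r) = n·log(r) = 2·log(8) = 4.1589. ✓

I(r) ≈ 4.1589.


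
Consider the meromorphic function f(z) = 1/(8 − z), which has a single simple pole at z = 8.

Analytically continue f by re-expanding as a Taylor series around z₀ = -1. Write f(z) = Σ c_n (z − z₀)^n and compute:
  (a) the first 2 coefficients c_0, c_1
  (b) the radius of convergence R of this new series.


Let w = z − z₀, so z = z₀ + w.
Then 8 − z = 8 − (z₀ + w) = (8 − z₀) − w = 9 − w.
f(z) = 1/(9 − w) = (1/(9)) · 1/(1 − w/(9)) = Σ_{n≥0} w^n / (9)^(n+1).
So c_n = 1/(9)^(n+1):
  c_0 = 1/(9)^1 = 1/9.
  c_1 = 1/(9)^2 = 1/81.
The series is valid for |w/d| < 1, i.e. |z − z₀| < |d|.
Radius of convergence: R = |8 − z₀| = |9| = 9 (distance from z₀ to the singularity z = 8).

c_0 = 1/9, c_1 = 1/81; R = 9.


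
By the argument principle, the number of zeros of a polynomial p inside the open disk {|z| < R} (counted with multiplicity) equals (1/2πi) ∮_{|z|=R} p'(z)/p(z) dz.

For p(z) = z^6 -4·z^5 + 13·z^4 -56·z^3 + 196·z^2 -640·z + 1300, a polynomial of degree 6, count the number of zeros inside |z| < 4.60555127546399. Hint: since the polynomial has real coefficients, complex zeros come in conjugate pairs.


The zeros of p are: (-2 + 3i), (-2 - 3i), (3 + 1i), (3 - 1i), (1 + 3i), (1 - 3i).
Their magnitudes are: 3.606, 3.606, 3.162, 3.162, 3.162, 3.162.
Zeros with |z| < R = 4.60555127546399: (-2 + 3i), (-2 - 3i), (3 + 1i), (3 - 1i), (1 + 3i), (1 - 3i).
Count = 6.
By the argument principle, (1/2πi) ∮_{|z|=R} p'(z)/p(z) dz equals exactly this count.

Number of zeros inside |z| < 4.60555127546399: 6.


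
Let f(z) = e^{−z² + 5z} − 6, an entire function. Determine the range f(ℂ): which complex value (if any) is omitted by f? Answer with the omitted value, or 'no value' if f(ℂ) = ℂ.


Little Picard bounds the complement of f(ℂ) to at most one point.
The exponent g(z) = −z² + 5z is a nonconstant polynomial, hence surjective onto ℂ. So e^{g(z)} takes every value in {e^w : w ∈ ℂ} = ℂ ∖ {0}. Adding -6 shifts the range to ℂ ∖ {-6}. f omits exactly -6.

Omitted value: -6.


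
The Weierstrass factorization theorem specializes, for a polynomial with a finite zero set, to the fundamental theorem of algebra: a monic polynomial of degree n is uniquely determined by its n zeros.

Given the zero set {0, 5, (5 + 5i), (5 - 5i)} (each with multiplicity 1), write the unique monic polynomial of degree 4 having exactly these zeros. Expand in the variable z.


The polynomial is p(z) = ∏_{α ∈ S} (z − α), where S = {0, 5, (5 + 5i), (5 - 5i)}.
Expanding the product yields: p(z) = z^4 -15·z^3 + 100·z^2 -250·z.
Note conjugate pairs combine to real quadratics: (z − (5+5i))(z − (5−5i)) = z² − 10z + 50.
The resulting polynomial has degree 4 and real coefficients as required.

p(z) = z^4 -15·z^3 + 100·z^2 -250·z.


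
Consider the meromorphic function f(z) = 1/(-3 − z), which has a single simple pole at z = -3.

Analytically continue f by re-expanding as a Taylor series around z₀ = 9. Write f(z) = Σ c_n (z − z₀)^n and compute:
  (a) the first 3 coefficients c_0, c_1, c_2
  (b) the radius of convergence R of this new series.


Let w = z − z₀, so z = z₀ + w.
Then -3 − z = -3 − (z₀ + w) = (-3 − z₀) − w = -12 − w.
f(z) = 1/(-12 − w) = (1/(-12)) · 1/(1 − w/(-12)) = Σ_{n≥0} w^n / (-12)^(n+1).
So c_n = 1/(-12)^(n+1):
  c_0 = 1/(-12)^1 = -1/12.
  c_1 = 1/(-12)^2 = 1/144.
  c_2 = 1/(-12)^3 = -1/1728.
The series is valid for |w/d| < 1, i.e. |z − z₀| < |d|.
Radius of convergence: R = |-3 − z₀| = |-12| = 12 (distance from z₀ to the singularity z = -3).

c_0 = -1/12, c_1 = 1/144, c_2 = -1/1728; R = 12.


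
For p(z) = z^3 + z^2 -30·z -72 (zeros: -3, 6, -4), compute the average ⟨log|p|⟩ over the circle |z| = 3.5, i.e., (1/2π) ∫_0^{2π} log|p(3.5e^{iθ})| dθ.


Zeros: -4, -3, 6; r = 3.5.
Inside |z| < r: -3. Outside (|z| ≥ r): -4, 6.
p(0) = -72, so log|p(0)| = log(72) = 4.2767.
Apply Jensen: I(r) = log|p(0)| + Σ_k log(r/|z_k|), summed over zeros inside |z| < r.
  log(r/|z_k|) for z_k = -3: log(3.5/3) = 0.1542
  Outside zeros (-4, 6) contribute nothing to the Jensen sum.
Sum over inside zeros: 0.1542.
I(r) = log|p(0)| + (inside sum) = 4.2767 + 0.1542 = 4.4308.
Note: since some zeros are outside |z| ≤ r, the simplified n·log(r) form does NOT apply — only the inside zeros contribute.

I(r) ≈ 4.4308.


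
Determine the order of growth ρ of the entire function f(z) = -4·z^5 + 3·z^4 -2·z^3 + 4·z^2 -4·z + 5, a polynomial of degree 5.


|f(z)| ≤ Σ|c_k|·r^k = O(r^5) as r → ∞. Polynomial growth is O(e^{r^ε}) for every ε > 0 (since r^5/e^{r^ε} → 0), so ρ ≤ ε for all ε > 0, i.e. ρ = 0. Every nonconstant polynomial has order 0.
Therefore ρ = 0.

Order ρ = 0.


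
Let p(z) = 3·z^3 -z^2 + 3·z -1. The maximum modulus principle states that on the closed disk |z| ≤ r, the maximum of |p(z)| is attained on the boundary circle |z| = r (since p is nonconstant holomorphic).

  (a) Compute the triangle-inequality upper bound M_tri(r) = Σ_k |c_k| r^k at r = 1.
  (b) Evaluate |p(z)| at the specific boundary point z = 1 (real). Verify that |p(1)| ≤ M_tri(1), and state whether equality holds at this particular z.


Coefficients: c_0 = -1, c_1 = 3, c_2 = -1, c_3 = 3. Radius r = 1.
Part (a). Triangle bound: M_tri(r) = Σ_k |c_k| r^k
  = |-1|·1^0 + |3|·1^1 + |-1|·1^2 + |3|·1^3
  = 1 + 3 + 1 + 3 = 8.
This bounds M(r) := max_{|z|=r} |p(z)| from above; equality holds iff all terms c_k z^k can be made to align in phase at a single z on |z|=r.
Part (b). At z = 1 (real, on the circle |z| = r):
  p(1) = (-1)·1^0 + (3)·1^1 + (-1)·1^2 + (3)·1^3 = 4.
  |p(1)| = 4.
Check: |p(1)| = 4 ≤ 8 = M_tri(1). ✓ Equality does not hold at z = 1 (the coefficients have mixed signs, so the terms do not all align in phase there).

M_tri(1) = 8; |p(1)| = 4; equality at z=1: no.


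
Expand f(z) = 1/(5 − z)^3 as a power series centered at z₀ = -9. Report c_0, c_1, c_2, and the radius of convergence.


Let w = z − z₀, so z = z₀ + w.
Then 5 − z = 5 − (z₀ + w) = (5 − z₀) − w = 14 − w.
f(z) = 1/(14 − w)^3 = (1/(14)^3) · (1 − w/(14))^{−3}.
By the binomial series (1−u)^{−3} = Σ_{n≥0} C(n+2, 2) u^n for |u|<1, with u = w/(14):
  c_n = C(n+2, 2) / (14)^(n+3).
  c_0 = 1/(14)^3 = 1/2744.
  c_1 = 3/(14)^4 = 3/38416.
  c_2 = 6/(14)^5 = 3/268912.
The series is valid for |w/d| < 1, i.e. |z − z₀| < |d|.
Radius of convergence: R = |5 − z₀| = |14| = 14 (distance from z₀ to the singularity z = 5).

c_0 = 1/2744, c_1 = 3/38416, c_2 = 3/268912; R = 14.


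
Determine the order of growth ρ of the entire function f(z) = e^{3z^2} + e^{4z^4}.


Each summand is entire of order 2 and 4 respectively (as in the single-exponential case). The order of a sum is at most the max of the orders, so ρ ≤ 4. For the lower bound: on |z|=r choose arg z so that 4z^4 is real positive; then |e^{4z^4}| = e^{4r^4} while |e^{3z^2}| ≤ e^{3r^2} = o(e^{4r^4}). So |f| ≥ e^{4r^4}(1 − o(1)) and ρ ≥ 4. Hence ρ = max(2, 4) = 4.
Therefore ρ = 4.

Order ρ = 4.


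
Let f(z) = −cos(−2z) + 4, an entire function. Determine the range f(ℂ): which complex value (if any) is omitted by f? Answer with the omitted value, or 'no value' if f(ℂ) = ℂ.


Little Picard bounds the complement of f(ℂ) to at most one point.
cos is entire and surjective onto ℂ: for every w ∈ ℂ, cos(ζ) = w has a solution ζ ∈ ℂ (e.g., via the complex inverse arccos). With ζ = −2z this gives z = ζ/(-2). Then -1·cos(−2z) takes every value in -1·ℂ = ℂ, and adding 4 is a bijection of ℂ. So f is surjective and omits no value. (Note: only on the real line is cos bounded by [−1, 1].)

Omitted value: no value.


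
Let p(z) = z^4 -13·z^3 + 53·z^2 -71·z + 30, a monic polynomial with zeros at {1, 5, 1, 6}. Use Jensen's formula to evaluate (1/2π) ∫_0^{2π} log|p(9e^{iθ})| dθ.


Zeros: 1, 1, 5, 6; r = 9.
Inside |z| < r: 1, 1, 5, 6. Outside (|z| ≥ r): ∅.
p(0) = 30, so log|p(0)| = log(30) = 3.4012.
Apply Jensen: I(r) = log|p(0)| + Σ_k log(r/|z_k|), summed over zeros inside |z| < r.
  log(r/|z_k|) for z_k = 1: log(9/1) = 2.1972
  log(r/|z_k|) for z_k = 5: log(9/5) = 0.5878
  log(r/|z_k|) for z_k = 1: log(9/1) = 2.1972
  log(r/|z_k|) for z_k = 6: log(9/6) = 0.4055
Sum over inside zeros: 5.3877.
I(r) = log|p(0)| + (inside sum) = 3.4012 + 5.3877 = 8.7889.
Closed form (all zeros inside, monic): I(r) = n·log(r) = 4·log(9) = 8.7889. ✓

I(r) ≈ 8.7889.


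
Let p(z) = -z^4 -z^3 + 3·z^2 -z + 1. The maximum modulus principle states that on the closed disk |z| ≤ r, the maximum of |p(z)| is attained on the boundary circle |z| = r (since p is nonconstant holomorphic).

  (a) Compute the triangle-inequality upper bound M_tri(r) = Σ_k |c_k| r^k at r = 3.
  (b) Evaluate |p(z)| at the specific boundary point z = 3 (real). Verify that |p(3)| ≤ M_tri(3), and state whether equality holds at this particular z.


Coefficients: c_0 = 1, c_1 = -1, c_2 = 3, c_3 = -1, c_4 = -1. Radius r = 3.
Part (a). Triangle bound: M_tri(r) = Σ_k |c_k| r^k
  = |1|·3^0 + |-1|·3^1 + |3|·3^2 + |-1|·3^3 + |-1|·3^4
  = 1 + 3 + 27 + 27 + 81 = 139.
This bounds M(r) := max_{|z|=r} |p(z)| from above; equality holds iff all terms c_k z^k can be made to align in phase at a single z on |z|=r.
Part (b). At z = 3 (real, on the circle |z| = r):
  p(3) = (1)·3^0 + (-1)·3^1 + (3)·3^2 + (-1)·3^3 + (-1)·3^4 = -83.
  |p(3)| = 83.
Check: |p(3)| = 83 ≤ 139 = M_tri(3). ✓ Equality does not hold at z = 3 (the coefficients have mixed signs, so the terms do not all align in phase there).

M_tri(3) = 139; |p(3)| = 83; equality at z=3: no.


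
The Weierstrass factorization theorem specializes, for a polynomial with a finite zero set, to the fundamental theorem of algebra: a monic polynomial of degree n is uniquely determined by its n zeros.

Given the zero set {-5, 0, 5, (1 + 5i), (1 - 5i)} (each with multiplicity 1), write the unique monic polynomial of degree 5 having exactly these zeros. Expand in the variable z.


The polynomial is p(z) = ∏_{α ∈ S} (z − α), where S = {-5, 0, 5, (1 + 5i), (1 - 5i)}.
Expanding the product yields: p(z) = z^5 -2·z^4 + z^3 + 50·z^2 -650·z.
Note conjugate pairs combine to real quadratics: (z − (1+5i))(z − (1−5i)) = z² − 2z + 26.
The resulting polynomial has degree 5 and real coefficients as required.

p(z) = z^5 -2·z^4 + z^3 + 50·z^2 -650·z.


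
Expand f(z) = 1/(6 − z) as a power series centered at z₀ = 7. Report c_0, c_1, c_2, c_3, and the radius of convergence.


Let w = z − z₀, so z = z₀ + w.
Then 6 − z = 6 − (z₀ + w) = (6 − z₀) − w = -1 − w.
f(z) = 1/(-1 − w) = (1/(-1)) · 1/(1 − w/(-1)) = Σ_{n≥0} w^n / (-1)^(n+1).
So c_n = 1/(-1)^(n+1):
  c_0 = 1/(-1)^1 = -1.
  c_1 = 1/(-1)^2 = 1.
  c_2 = 1/(-1)^3 = -1.
  c_3 = 1/(-1)^4 = 1.
The series is valid for |w/d| < 1, i.e. |z − z₀| < |d|.
Radius of convergence: R = |6 − z₀| = |-1| = 1 (distance from z₀ to the singularity z = 6).

c_0 = -1, c_1 = 1, c_2 = -1, c_3 = 1; R = 1.


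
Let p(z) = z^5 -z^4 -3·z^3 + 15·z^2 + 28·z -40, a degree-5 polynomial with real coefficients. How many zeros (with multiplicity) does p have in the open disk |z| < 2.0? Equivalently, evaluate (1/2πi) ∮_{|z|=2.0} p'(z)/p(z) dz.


The zeros of p are: (2 + 2i), (2 - 2i), 1, (-2 + 1i), (-2 - 1i).
Their magnitudes are: 2.828, 2.828, 1, 2.236, 2.236.
Zeros with |z| < R = 2.0: 1.
Count = 1.
By the argument principle, (1/2πi) ∮_{|z|=R} p'(z)/p(z) dz equals exactly this count.

Number of zeros inside |z| < 2.0: 1.


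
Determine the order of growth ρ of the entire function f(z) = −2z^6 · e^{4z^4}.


M(r) = max_{|z|=r} |-2|·|z|^6·|e^{4z^4}| = 2·r^6 · e^{4r^4} (the factors attain their maxima compatibly on |z|=r). Then log M(r) = log 2 + 6·log r + 4r^4, dominated by the last term, so log log M(r) ~ 4·log r. The polynomial factor -2z^6 contributes only a log r term and does not affect the order. ρ = 4.
Therefore ρ = 4.

Order ρ = 4.


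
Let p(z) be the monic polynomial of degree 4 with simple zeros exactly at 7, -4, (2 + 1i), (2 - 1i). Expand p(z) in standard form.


The polynomial is p(z) = ∏_{α ∈ S} (z − α), where S = {7, -4, (2 + 1i), (2 - 1i)}.
Expanding the product yields: p(z) = z^4 -7·z^3 -11·z^2 + 97·z -140.
Note conjugate pairs combine to real quadratics: (z − (2+1i))(z − (2−1i)) = z² − 4z + 5.
The resulting polynomial has degree 4 and real coefficients as required.

p(z) = z^4 -7·z^3 -11·z^2 + 97·z -140.


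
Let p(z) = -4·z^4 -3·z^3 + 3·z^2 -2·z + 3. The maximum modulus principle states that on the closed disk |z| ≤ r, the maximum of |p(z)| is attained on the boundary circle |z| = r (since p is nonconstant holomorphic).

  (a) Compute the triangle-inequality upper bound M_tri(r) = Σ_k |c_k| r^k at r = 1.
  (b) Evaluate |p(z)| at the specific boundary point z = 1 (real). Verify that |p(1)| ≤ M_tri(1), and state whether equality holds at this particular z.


Coefficients: c_0 = 3, c_1 = -2, c_2 = 3, c_3 = -3, c_4 = -4. Radius r = 1.
Part (a). Triangle bound: M_tri(r) = Σ_k |c_k| r^k
  = |3|·1^0 + |-2|·1^1 + |3|·1^2 + |-3|·1^3 + |-4|·1^4
  = 3 + 2 + 3 + 3 + 4 = 15.
This bounds M(r) := max_{|z|=r} |p(z)| from above; equality holds iff all terms c_k z^k can be made to align in phase at a single z on |z|=r.
Part (b). At z = 1 (real, on the circle |z| = r):
  p(1) = (3)·1^0 + (-2)·1^1 + (3)·1^2 + (-3)·1^3 + (-4)·1^4 = -3.
  |p(1)| = 3.
Check: |p(1)| = 3 ≤ 15 = M_tri(1). ✓ Equality does not hold at z = 1 (the coefficients have mixed signs, so the terms do not all align in phase there).

M_tri(1) = 15; |p(1)| = 3; equality at z=1: no.


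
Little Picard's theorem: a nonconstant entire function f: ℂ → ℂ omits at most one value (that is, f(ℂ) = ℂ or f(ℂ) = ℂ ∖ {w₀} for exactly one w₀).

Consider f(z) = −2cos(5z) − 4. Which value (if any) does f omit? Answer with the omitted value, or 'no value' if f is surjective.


Little Picard bounds the complement of f(ℂ) to at most one point.
cos is entire and surjective onto ℂ: for every w ∈ ℂ, cos(ζ) = w has a solution ζ ∈ ℂ (e.g., via the complex inverse arccos). With ζ = 5z this gives z = ζ/(5). Then -2·cos(5z) takes every value in -2·ℂ = ℂ, and adding -4 is a bijection of ℂ. So f is surjective and omits no value. (Note: only on the real line is cos bounded by [−1, 1].)

Omitted value: no value.


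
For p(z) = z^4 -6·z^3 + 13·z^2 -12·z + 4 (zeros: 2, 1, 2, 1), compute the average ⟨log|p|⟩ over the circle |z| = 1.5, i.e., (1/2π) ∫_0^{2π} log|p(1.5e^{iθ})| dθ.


Zeros: 1, 1, 2, 2; r = 1.5.
Inside |z| < r: 1, 1. Outside (|z| ≥ r): 2, 2.
p(0) = 4, so log|p(0)| = log(4) = 1.3863.
Apply Jensen: I(r) = log|p(0)| + Σ_k log(r/|z_k|), summed over zeros inside |z| < r.
  log(r/|z_k|) for z_k = 1: log(1.5/1) = 0.4055
  log(r/|z_k|) for z_k = 1: log(1.5/1) = 0.4055
  Outside zeros (2, 2) contribute nothing to the Jensen sum.
Sum over inside zeros: 0.8109.
I(r) = log|p(0)| + (inside sum) = 1.3863 + 0.8109 = 2.1972.
Note: since some zeros are outside |z| ≤ r, the simplified n·log(r) form does NOT apply — only the inside zeros contribute.

I(r) ≈ 2.1972.


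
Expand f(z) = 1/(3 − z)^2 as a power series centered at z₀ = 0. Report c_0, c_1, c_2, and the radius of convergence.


Let w = z − z₀, so z = z₀ + w.
Then 3 − z = 3 − (z₀ + w) = (3 − z₀) − w = 3 − w.
f(z) = 1/(3 − w)^2 = (1/(3)^2) · (1 − w/(3))^{−2}.
By the binomial series (1−u)^{−2} = Σ_{n≥0} C(n+1, 1) u^n for |u|<1, with u = w/(3):
  c_n = C(n+1, 1) / (3)^(n+2).
  c_0 = 1/(3)^2 = 1/9.
  c_1 = 2/(3)^3 = 2/27.
  c_2 = 3/(3)^4 = 1/27.
The series is valid for |w/d| < 1, i.e. |z − z₀| < |d|.
Radius of convergence: R = |3 − z₀| = |3| = 3 (distance from z₀ to the singularity z = 3).

c_0 = 1/9, c_1 = 2/27, c_2 = 1/27; R = 3.


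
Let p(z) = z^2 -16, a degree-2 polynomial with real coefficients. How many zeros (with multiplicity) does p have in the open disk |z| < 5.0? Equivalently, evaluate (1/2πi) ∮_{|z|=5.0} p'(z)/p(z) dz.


The zeros of p are: -4, 4.
Their magnitudes are: 4, 4.
Zeros with |z| < R = 5.0: -4, 4.
Count = 2.
By the argument principle, (1/2πi) ∮_{|z|=R} p'(z)/p(z) dz equals exactly this count.

Number of zeros inside |z| < 5.0: 2.
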